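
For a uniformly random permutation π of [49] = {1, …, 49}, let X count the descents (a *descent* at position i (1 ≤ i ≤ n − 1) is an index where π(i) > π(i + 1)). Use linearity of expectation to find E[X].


Write X = Σ X_I over i = 1, …, 48, with X_I the indicator of one descent.
There are 48 indicators.
For each fixed i, the pair (π(i), π(i+1)) is a uniformly random ordered pair of distinct values from {1, …, 49}; by symmetry P[π(i) > π(i+1)] = 1/2.
By linearity: E[X] = 48 · (1/2) = (49 − 1) · (1/2) = 24 ≈ 24.000000.

E[X] = 24 = 24.000000.


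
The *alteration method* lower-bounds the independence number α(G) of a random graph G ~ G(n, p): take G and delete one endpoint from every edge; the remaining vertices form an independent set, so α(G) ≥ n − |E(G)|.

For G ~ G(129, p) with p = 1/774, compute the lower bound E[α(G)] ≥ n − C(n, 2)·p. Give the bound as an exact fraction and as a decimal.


E[|E(G)|] = C(129, 2)·p = 8256 · (1/774) = 32/3.
E[α(G)] ≥ n − E[|E(G)|] = 129 − 32/3 = 355/3.
Numerically: ≈ 118.333.
(This is only a lower bound; the true E[α(G)] may be larger.)

E[α(G)] ≥ 355/3 ≈ 118.333.


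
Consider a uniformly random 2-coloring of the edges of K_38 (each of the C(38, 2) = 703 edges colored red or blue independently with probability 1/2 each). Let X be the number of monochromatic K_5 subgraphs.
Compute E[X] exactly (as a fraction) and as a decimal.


Let X = Σ_S X_S over the C(38, 5) = 501942 subsets S of size 5, where X_S = 1 if the K_5 on S is monochromatic.
For a fixed S, the K_5 on S has C(5, 2) = 10 edges. P[all 10 edges red] = (1/2)^10, and likewise for blue, so P[monochromatic] = 2·(1/2)^10 = 2^{1 − 10} = 1/512.
Summing: E[X] = C(38, 5) · 2^{1 − 10} = 501942 · 1/512 = 250971/256.
Numerically: E[X] ≈ 980.35547.

E[X] = C(38,5)·2^(1−C(5,2)) = 250971/256 ≈ 980.35547.


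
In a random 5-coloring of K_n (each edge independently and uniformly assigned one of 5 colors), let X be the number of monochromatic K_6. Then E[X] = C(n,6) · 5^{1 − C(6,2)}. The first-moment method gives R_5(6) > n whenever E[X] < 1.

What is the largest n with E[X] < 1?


We need C(n, 6) · 5^{1 − 15} < 1, i.e. C(n, 6) < 5^{15 − 1} = 6103515625.
Check values of n near the boundary:
  n = 128: C(128, 6) = 5423611200; 5423611200 < 6103515625? YES
  n = 129: C(129, 6) = 5688177600; 5688177600 < 6103515625? YES
  n = 130: C(130, 6) = 5963412000; 5963412000 < 6103515625? YES
  n = 131: C(131, 6) = 6249655776; 6249655776 < 6103515625? NO
  n = 132: C(132, 6) = 6547258432; 6547258432 < 6103515625? NO
  n = 133: C(133, 6) = 6856577728; 6856577728 < 6103515625? NO
The largest n with C(n, 6) < 6103515625 is n = 130 (where E[X] = 47707296/48828125 ≈ 0.97705). Hence R_5(6) > 130, i.e. R_5(6) ≥ 131.

Largest n = 130; hence R_5(6) > 130.


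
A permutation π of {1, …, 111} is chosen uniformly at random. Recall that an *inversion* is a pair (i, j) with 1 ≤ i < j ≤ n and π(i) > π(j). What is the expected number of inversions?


Write X = Σ X_I over the C(111, 2) = 6105 pairs i < j, with X_I the indicator of one inversion.
There are 6105 indicators.
For each fixed pair i < j, the values π(i) and π(j) are two distinct elements of {1, …, 111} in uniformly random order; by symmetry P[π(i) > π(j)] = 1/2.
By linearity: E[X] = 6105 · (1/2) = C(111, 2) · (1/2) = 6105/2 = 6105/2 ≈ 3052.500.

E[X] = 6105/2 = 3052.500.


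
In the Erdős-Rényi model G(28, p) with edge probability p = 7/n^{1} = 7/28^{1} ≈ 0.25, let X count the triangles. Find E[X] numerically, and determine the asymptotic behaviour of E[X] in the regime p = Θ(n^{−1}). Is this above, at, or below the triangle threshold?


Number of potential triangles: C(28, 3) = 3276.
Each occurs with probability p³ ≈ (0.25)³ ≈ 1.56250e-02.
By linearity: E[X] = C(28, 3)·p³ ≈ 3276 · 1.56250e-02 ≈ 51.188.
Here α = 1, so p = 7/n is exactly at the triangle threshold p ~ 1/n. Asymptotically E[X] → c³/6 = 7³/6 = 343/6 ≈ 57.167, a bounded constant. In this regime the triangle count is asymptotically Poisson(c³/6).

E[X] ≈ 51.188; in regime p = Θ(1/n^{1}) E[X] stays bounded (at the triangle threshold p ~ 1/n).


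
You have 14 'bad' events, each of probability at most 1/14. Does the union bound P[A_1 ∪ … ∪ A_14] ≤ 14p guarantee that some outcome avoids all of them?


Union bound: P[∪_{i=1}^{14} A_i] ≤ Σ_i P[A_i] ≤ 14·p = 14·(1/14) = 1.
Numerically: 1 ≈ 1.00000.
Is 1 < 1? NO.
Since the bound 1 is ≥ 1, the union bound is uninformative here; it does NOT by itself certify existence.

14·p = 1 ≈ 1.00000; existence NOT certified by the union bound.


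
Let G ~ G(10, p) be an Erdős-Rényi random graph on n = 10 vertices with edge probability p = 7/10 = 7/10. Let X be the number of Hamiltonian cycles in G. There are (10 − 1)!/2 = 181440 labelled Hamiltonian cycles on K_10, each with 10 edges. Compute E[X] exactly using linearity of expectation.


K_10 has (10 − 1)!/2 = 181440 labelled Hamiltonian cycles.
For each such Hamiltonian cycle H, let X_H = 1 if all 10 edges of H are present in G. Then P[X_H = 1] = p^{10} = (7/10)^{10} = 282475249/10000000000.
By linearity: E[X] = Σ_H E[X_H] = 181440 · p^{10} = 181440 · 282475249/10000000000 = 160163466183/31250000.
Numerically: E[X] ≈ 5125.23.

E[X] = 181440 · (7/10)^{10} = 160163466183/31250000 ≈ 5125.23.


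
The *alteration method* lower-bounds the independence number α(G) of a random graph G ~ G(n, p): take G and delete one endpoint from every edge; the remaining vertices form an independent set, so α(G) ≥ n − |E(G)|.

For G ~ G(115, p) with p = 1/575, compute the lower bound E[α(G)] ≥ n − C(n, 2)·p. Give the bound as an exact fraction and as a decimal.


E[|E(G)|] = C(115, 2)·p = 6555 · (1/575) = 57/5.
E[α(G)] ≥ n − E[|E(G)|] = 115 − 57/5 = 518/5.
Numerically: ≈ 103.600000.
(This is only a lower bound; the true E[α(G)] may be larger.)

E[α(G)] ≥ 518/5 ≈ 103.600000.


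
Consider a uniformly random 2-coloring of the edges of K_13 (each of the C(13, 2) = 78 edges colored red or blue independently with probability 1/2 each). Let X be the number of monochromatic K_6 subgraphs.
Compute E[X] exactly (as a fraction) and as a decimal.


Let X = Σ_S X_S over the C(13, 6) = 1716 subsets S of size 6, where X_S = 1 if the K_6 on S is monochromatic.
For a fixed S, the K_6 on S has C(6, 2) = 15 edges. P[all 15 edges red] = (1/2)^15, and likewise for blue, so P[monochromatic] = 2·(1/2)^15 = 2^{1 − 15} = 1/16384.
By linearity: E[X] = C(13, 6) · 2^{1 − 15} = 1716 · 1/16384 = 429/4096.
Numerically: E[X] ≈ 0.104736.

E[X] = C(13,6)·2^(1−C(6,2)) = 429/4096 ≈ 0.104736.


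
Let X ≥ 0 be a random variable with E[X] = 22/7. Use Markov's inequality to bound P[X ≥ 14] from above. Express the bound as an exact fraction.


μ = E[X] = 22/7, a = 14.
Markov: P[X ≥ 14] ≤ μ/a = (22/7)/14 = 11/49.
Numerically: ≈ 0.224490.
(Since a = 14 > μ = 3.142857, the bound 11/49 is < 1 and informative.)

P[X ≥ 14] ≤ 11/49 ≈ 0.224490.


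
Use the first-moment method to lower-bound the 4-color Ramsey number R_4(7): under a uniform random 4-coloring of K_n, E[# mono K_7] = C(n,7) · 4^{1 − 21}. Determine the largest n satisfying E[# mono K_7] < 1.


We need C(n, 7) · 4^{1 − 21} < 1, i.e. C(n, 7) < 4^{21 − 1} = 1099511627776.
Check values of n near the boundary:
  n = 178: C(178, 7) = 996867063280; 996867063280 < 1099511627776? YES
  n = 179: C(179, 7) = 1037437234460; 1037437234460 < 1099511627776? YES
  n = 180: C(180, 7) = 1079414463600; 1079414463600 < 1099511627776? YES
  n = 181: C(181, 7) = 1122839183400; 1122839183400 < 1099511627776? NO
  n = 182: C(182, 7) = 1167752750736; 1167752750736 < 1099511627776? NO
  n = 183: C(183, 7) = 1214197462413; 1214197462413 < 1099511627776? NO
The largest n with C(n, 7) < 1099511627776 is n = 180 (where E[X] = 67463403975/68719476736 ≈ 0.9817217). Hence R_4(7) > 180, i.e. R_4(7) ≥ 181.

Largest n = 180; hence R_4(7) > 180.


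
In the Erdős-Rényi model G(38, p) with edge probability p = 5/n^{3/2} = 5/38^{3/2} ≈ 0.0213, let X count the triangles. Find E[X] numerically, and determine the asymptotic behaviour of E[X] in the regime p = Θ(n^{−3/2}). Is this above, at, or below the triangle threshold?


Number of potential triangles: C(38, 3) = 8436.
Each occurs with probability p³ ≈ (0.0213)³ ≈ 9.72487e-06.
By linearity: E[X] = C(38, 3)·p³ ≈ 8436 · 9.72487e-06 ≈ 0.082.
Since α = 3/2 > 1, p = c/n^{3/2} = o(1/n) is below the triangle threshold p ~ 1/n. Asymptotically E[X] ~ (c³/6)·n^{3(1−α)} = (5³/6)·n^{-1.5} → 0, so by Markov's inequality G has no triangles w.h.p.

E[X] ≈ 0.082; in regime p = Θ(1/n^{3/2}) E[X] tends to 0 (below the triangle threshold p ~ 1/n).


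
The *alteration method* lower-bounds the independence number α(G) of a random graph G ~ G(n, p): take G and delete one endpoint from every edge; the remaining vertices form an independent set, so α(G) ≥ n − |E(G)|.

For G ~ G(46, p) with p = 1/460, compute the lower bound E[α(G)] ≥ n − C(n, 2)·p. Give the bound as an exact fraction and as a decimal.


E[|E(G)|] = C(46, 2)·p = 1035 · (1/460) = 9/4.
E[α(G)] ≥ n − E[|E(G)|] = 46 − 9/4 = 175/4.
Numerically: ≈ 43.75000.
(This is only a lower bound; the true E[α(G)] may be larger.)

E[α(G)] ≥ 175/4 ≈ 43.75000.


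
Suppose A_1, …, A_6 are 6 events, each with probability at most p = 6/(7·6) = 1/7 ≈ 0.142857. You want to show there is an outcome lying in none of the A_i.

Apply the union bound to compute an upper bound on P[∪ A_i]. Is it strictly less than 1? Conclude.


Union bound: P[∪_{i=1}^{6} A_i] ≤ Σ_i P[A_i] ≤ 6·p = 6·(1/7) = 6/7.
Numerically: 6/7 ≈ 0.857143.
Is 6/7 < 1? YES.
Since P[∪ A_i] ≤ 6/7 < 1, the complement has P[∩ A_i^c] ≥ 1 − 6/7 = 1/7 > 0, so some outcome avoids every A_i.

6·p = 6/7 ≈ 0.857143; existence CERTIFIED by the union bound.


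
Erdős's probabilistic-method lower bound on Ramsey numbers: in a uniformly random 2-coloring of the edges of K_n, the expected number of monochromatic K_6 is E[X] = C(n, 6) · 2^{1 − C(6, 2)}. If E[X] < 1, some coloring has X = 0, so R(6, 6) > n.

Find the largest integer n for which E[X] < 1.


We need C(n, 6) · 2^{1 − 15} < 1, i.e. C(n, 6) < 2^{15 − 1} = 16384.
Check values of n near the boundary:
  n = 14: C(14, 6) = 3003; 3003 < 16384? YES
  n = 15: C(15, 6) = 5005; 5005 < 16384? YES
  n = 16: C(16, 6) = 8008; 8008 < 16384? YES
  n = 17: C(17, 6) = 12376; 12376 < 16384? YES
  n = 18: C(18, 6) = 18564; 18564 < 16384? NO
  n = 19: C(19, 6) = 27132; 27132 < 16384? NO
  n = 20: C(20, 6) = 38760; 38760 < 16384? NO
The largest n with C(n, 6) < 16384 is n = 17 (where E[X] = 1547/2048 ≈ 0.755371). Hence R(6, 6) > 17, i.e. R(6, 6) ≥ 18.

Largest n = 17; hence R(6, 6) > 17.


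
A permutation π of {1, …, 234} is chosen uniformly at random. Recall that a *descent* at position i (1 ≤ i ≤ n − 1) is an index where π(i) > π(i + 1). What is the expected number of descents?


Write X = Σ X_I over i = 1, …, 233, with X_I the indicator of one descent.
There are 233 indicators.
For each fixed i, the pair (π(i), π(i+1)) is a uniformly random ordered pair of distinct values from {1, …, 234}; by symmetry P[π(i) > π(i+1)] = 1/2.
By linearity: E[X] = 233 · (1/2) = (234 − 1) · (1/2) = 233/2 ≈ 116.50000.

E[X] = 233/2 = 116.50000.


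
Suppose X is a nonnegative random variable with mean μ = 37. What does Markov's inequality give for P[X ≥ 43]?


μ = E[X] = 37, a = 43.
Markov: P[X ≥ 43] ≤ μ/a = (37)/43 = 37/43.
Numerically: ≈ 0.860465.
(Since a = 43 > μ = 37.000000, the bound 37/43 is < 1 and informative.)

P[X ≥ 43] ≤ 37/43 ≈ 0.860465.


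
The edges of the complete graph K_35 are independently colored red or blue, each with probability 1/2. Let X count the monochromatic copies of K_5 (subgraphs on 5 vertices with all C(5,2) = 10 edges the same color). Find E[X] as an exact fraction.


Let X = Σ_S X_S over the C(35, 5) = 324632 subsets S of size 5, where X_S = 1 if the K_5 on S is monochromatic.
For a fixed S, the K_5 on S has C(5, 2) = 10 edges. P[all 10 edges red] = (1/2)^10, and likewise for blue, so P[monochromatic] = 2·(1/2)^10 = 2^{1 − 10} = 1/512.
By linearity: E[X] = C(35, 5) · 2^{1 − 10} = 324632 · 1/512 = 40579/64.
Numerically: E[X] ≈ 634.0469.

E[X] = C(35,5)·2^(1−C(5,2)) = 40579/64 ≈ 634.0469.


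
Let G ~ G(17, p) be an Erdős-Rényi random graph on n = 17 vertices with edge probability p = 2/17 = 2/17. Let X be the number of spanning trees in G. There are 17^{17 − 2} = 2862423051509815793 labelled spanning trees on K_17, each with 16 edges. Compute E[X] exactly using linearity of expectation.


K_17 has 17^{17 − 2} = 2862423051509815793 labelled spanning trees.
For each such spanning tree H, let X_H = 1 if all 16 edges of H are present in G. Then P[X_H = 1] = p^{16} = (2/17)^{16} = 65536/48661191875666868481.
By linearity of expectation: E[X] = Σ_H E[X_H] = 2862423051509815793 · p^{16} = 2862423051509815793 · 65536/48661191875666868481 = 65536/17.
Numerically: E[X] ≈ 3855.06.

E[X] = 2862423051509815793 · (2/17)^{16} = 65536/17 ≈ 3855.06.


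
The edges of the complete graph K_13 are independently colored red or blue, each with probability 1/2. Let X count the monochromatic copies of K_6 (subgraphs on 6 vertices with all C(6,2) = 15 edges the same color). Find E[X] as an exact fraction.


Let X = Σ_S X_S over the C(13, 6) = 1716 subsets S of size 6, where X_S = 1 if the K_6 on S is monochromatic.
For a fixed S, the K_6 on S has C(6, 2) = 15 edges. P[all 15 edges red] = (1/2)^15, and likewise for blue, so P[monochromatic] = 2·(1/2)^15 = 2^{1 − 15} = 1/16384.
By linearity of expectation: E[X] = C(13, 6) · 2^{1 − 15} = 1716 · 1/16384 = 429/4096.
Numerically: E[X] ≈ 0.10474.

E[X] = C(13,6)·2^(1−C(6,2)) = 429/4096 ≈ 0.10474.


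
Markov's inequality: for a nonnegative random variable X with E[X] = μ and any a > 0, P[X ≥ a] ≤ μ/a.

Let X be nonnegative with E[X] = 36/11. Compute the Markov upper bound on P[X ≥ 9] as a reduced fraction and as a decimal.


μ = E[X] = 36/11, a = 9.
Markov: P[X ≥ 9] ≤ μ/a = (36/11)/9 = 4/11.
Numerically: ≈ 0.364.
(Since a = 9 > μ = 3.273, the bound 4/11 is < 1 and informative.)

P[X ≥ 9] ≤ 4/11 ≈ 0.364.


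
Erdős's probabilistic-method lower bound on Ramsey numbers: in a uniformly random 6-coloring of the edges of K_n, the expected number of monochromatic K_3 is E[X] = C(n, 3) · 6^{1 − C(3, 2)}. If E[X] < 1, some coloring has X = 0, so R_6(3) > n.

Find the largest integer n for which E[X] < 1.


We need C(n, 3) · 6^{1 − 3} < 1, i.e. C(n, 3) < 6^{3 − 1} = 36.
Check values of n near the boundary:
  n = 3: C(3, 3) = 1; 1 < 36? YES
  n = 4: C(4, 3) = 4; 4 < 36? YES
  n = 5: C(5, 3) = 10; 10 < 36? YES
  n = 6: C(6, 3) = 20; 20 < 36? YES
  n = 7: C(7, 3) = 35; 35 < 36? YES
  n = 8: C(8, 3) = 56; 56 < 36? NO
  n = 9: C(9, 3) = 84; 84 < 36? NO
The largest n with C(n, 3) < 36 is n = 7 (where E[X] = 35/36 ≈ 0.9722222). Hence R_6(3) > 7, i.e. R_6(3) ≥ 8.

Largest n = 7; hence R_6(3) > 7.


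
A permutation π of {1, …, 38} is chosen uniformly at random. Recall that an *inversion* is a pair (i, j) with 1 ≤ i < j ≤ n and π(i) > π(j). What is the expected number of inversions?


Write X = Σ X_I over the C(38, 2) = 703 pairs i < j, with X_I the indicator of one inversion.
There are 703 indicators.
For each fixed pair i < j, the values π(i) and π(j) are two distinct elements of {1, …, 38} in uniformly random order; by symmetry P[π(i) > π(j)] = 1/2.
By linearity: E[X] = 703 · (1/2) = C(38, 2) · (1/2) = 703/2 = 703/2 ≈ 351.500000.

E[X] = 703/2 = 351.500000.


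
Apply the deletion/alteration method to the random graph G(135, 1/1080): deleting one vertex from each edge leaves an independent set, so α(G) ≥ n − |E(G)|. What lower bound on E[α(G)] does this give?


E[|E(G)|] = C(135, 2)·p = 9045 · (1/1080) = 67/8.
E[α(G)] ≥ n − E[|E(G)|] = 135 − 67/8 = 1013/8.
Numerically: ≈ 126.625000.
(This is only a lower bound; the true E[α(G)] may be larger.)

E[α(G)] ≥ 1013/8 ≈ 126.625000.


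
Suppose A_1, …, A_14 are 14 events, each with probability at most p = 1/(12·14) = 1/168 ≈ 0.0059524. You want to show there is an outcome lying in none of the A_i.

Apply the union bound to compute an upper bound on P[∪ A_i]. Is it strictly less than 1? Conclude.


Union bound: P[∪_{i=1}^{14} A_i] ≤ Σ_i P[A_i] ≤ 14·p = 14·(1/168) = 1/12.
Numerically: 1/12 ≈ 0.0833333.
Is 1/12 < 1? YES.
Since P[∪ A_i] ≤ 1/12 < 1, the complement has P[∩ A_i^c] ≥ 1 − 1/12 = 11/12 > 0, so some outcome avoids every A_i.

14·p = 1/12 ≈ 0.0833333; existence CERTIFIED by the union bound.


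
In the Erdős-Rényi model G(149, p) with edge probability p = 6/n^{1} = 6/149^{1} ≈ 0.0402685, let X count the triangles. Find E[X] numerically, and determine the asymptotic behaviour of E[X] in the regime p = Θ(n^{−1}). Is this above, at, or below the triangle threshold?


Number of potential triangles: C(149, 3) = 540274.
Each occurs with probability p³ ≈ (0.0402685)³ ≈ 6.52972582e-05.
By linearity: E[X] = C(149, 3)·p³ ≈ 540274 · 6.52972582e-05 ≈ 35.278411.
Here α = 1, so p = 6/n is exactly at the triangle threshold p ~ 1/n. Asymptotically E[X] → c³/6 = 6³/6 = 36 ≈ 36.000000, a bounded constant. In this regime the triangle count is asymptotically Poisson(c³/6).

E[X] ≈ 35.278411; in regime p = Θ(1/n^{1}) E[X] stays bounded (at the triangle threshold p ~ 1/n).


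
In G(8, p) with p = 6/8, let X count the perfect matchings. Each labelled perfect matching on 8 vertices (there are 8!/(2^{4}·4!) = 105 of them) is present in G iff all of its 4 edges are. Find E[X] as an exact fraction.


K_8 has 8!/(2^{4}·4!) = 105 labelled perfect matchings.
For each such perfect matching H, let X_H = 1 if all 4 edges of H are present in G. Then P[X_H = 1] = p^{4} = (3/4)^{4} = 81/256.
Summing the indicators: E[X] = Σ_H E[X_H] = 105 · p^{4} = 105 · 81/256 = 8505/256.
Numerically: E[X] ≈ 33.22.

E[X] = 105 · (3/4)^{4} = 8505/256 ≈ 33.22.


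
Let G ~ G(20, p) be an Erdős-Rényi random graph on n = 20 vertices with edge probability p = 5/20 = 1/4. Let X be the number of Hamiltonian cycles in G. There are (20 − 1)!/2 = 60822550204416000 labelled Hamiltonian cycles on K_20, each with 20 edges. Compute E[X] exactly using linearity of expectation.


K_20 has (20 − 1)!/2 = 60822550204416000 labelled Hamiltonian cycles.
For each such Hamiltonian cycle H, let X_H = 1 if all 20 edges of H are present in G. Then P[X_H = 1] = p^{20} = (1/4)^{20} = 1/1099511627776.
Summing the indicators: E[X] = Σ_H E[X_H] = 60822550204416000 · p^{20} = 60822550204416000 · 1/1099511627776 = 1856156927625/33554432.
Numerically: E[X] ≈ 55318.

E[X] = 60822550204416000 · (1/4)^{20} = 1856156927625/33554432 ≈ 55318.


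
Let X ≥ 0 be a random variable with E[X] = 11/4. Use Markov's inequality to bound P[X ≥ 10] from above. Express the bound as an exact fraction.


μ = E[X] = 11/4, a = 10.
Markov: P[X ≥ 10] ≤ μ/a = (11/4)/10 = 11/40.
Numerically: ≈ 0.275.
(Since a = 10 > μ = 2.750, the bound 11/40 is < 1 and informative.)

P[X ≥ 10] ≤ 11/40 ≈ 0.275.


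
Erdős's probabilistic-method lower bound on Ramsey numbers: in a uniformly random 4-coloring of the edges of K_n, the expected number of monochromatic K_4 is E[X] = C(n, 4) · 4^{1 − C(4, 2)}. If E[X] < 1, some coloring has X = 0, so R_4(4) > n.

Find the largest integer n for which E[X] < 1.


We need C(n, 4) · 4^{1 − 6} < 1, i.e. C(n, 4) < 4^{6 − 1} = 1024.
Check values of n near the boundary:
  n = 10: C(10, 4) = 210; 210 < 1024? YES
  n = 11: C(11, 4) = 330; 330 < 1024? YES
  n = 12: C(12, 4) = 495; 495 < 1024? YES
  n = 13: C(13, 4) = 715; 715 < 1024? YES
  n = 14: C(14, 4) = 1001; 1001 < 1024? YES
  n = 15: C(15, 4) = 1365; 1365 < 1024? NO
The largest n with C(n, 4) < 1024 is n = 14 (where E[X] = 1001/1024 ≈ 0.978). Hence R_4(4) > 14, i.e. R_4(4) ≥ 15.

Largest n = 14; hence R_4(4) > 14.


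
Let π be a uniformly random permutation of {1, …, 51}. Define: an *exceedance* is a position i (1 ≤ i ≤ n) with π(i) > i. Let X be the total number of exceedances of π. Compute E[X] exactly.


Write X = Σ_{i=1}^{51} X_i, where X_i = 1_{π(i) > i}.
For each fixed i, π(i) is uniform over {1, …, 51} (marginal of a uniform permutation), so P[π(i) > i] = (n − i)/n. Summing: Σ_{i=1}^{51} (n − i)/n = (0 + 1 + … + 50)/51 = 51(51 − 1)/(2·51) = (51 − 1)/2.
Hence E[X] = Σ_{i=1}^{51} (51 − i)/51 = 25 ≈ 25.000.

E[X] = 25 = 25.000.


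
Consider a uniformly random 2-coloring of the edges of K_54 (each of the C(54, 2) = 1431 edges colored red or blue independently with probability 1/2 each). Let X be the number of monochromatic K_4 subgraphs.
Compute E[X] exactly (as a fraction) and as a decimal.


Let X = Σ_S X_S over the C(54, 4) = 316251 subsets S of size 4, where X_S = 1 if the K_4 on S is monochromatic.
For a fixed S, the K_4 on S has C(4, 2) = 6 edges. P[all 6 edges red] = (1/2)^6, and likewise for blue, so P[monochromatic] = 2·(1/2)^6 = 2^{1 − 6} = 1/32.
By linearity: E[X] = C(54, 4) · 2^{1 − 6} = 316251 · 1/32 = 316251/32.
Numerically: E[X] ≈ 9882.843750.

E[X] = C(54,4)·2^(1−C(4,2)) = 316251/32 ≈ 9882.843750.


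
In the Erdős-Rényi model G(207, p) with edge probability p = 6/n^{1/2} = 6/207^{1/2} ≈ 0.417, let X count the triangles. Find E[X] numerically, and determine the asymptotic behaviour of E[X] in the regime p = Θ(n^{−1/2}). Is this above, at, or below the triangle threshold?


Number of potential triangles: C(207, 3) = 1456935.
Each occurs with probability p³ ≈ (0.417)³ ≈ 7.252675e-02.
By linearity: E[X] = C(207, 3)·p³ ≈ 1456935 · 7.252675e-02 ≈ 105666.7645.
Since α = 1/2 < 1, p = c/n^{1/2} ≫ 1/n is above the triangle threshold p ~ 1/n. Asymptotically E[X] ~ (c³/6)·n^{3(1−α)} = (6³/6)·n^{1.5} → ∞; triangles are abundant w.h.p.

E[X] ≈ 105666.7645; in regime p = Θ(1/n^{1/2}) E[X] diverges (above the triangle threshold p ~ 1/n).


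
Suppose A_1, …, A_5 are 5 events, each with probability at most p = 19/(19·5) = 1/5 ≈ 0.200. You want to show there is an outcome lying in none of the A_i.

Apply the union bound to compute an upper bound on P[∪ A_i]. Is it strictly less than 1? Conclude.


Union bound: P[∪_{i=1}^{5} A_i] ≤ Σ_i P[A_i] ≤ 5·p = 5·(1/5) = 1.
Numerically: 1 ≈ 1.000.
Is 1 < 1? NO.
Since the bound 1 is ≥ 1, the union bound is uninformative here; it does NOT by itself certify existence.

5·p = 1 ≈ 1.000; existence NOT certified by the union bound.


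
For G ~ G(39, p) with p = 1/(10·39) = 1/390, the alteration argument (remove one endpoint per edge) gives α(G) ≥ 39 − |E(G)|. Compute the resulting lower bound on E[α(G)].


E[|E(G)|] = C(39, 2)·p = 741 · (1/390) = 19/10.
E[α(G)] ≥ n − E[|E(G)|] = 39 − 19/10 = 371/10.
Numerically: ≈ 37.100000.
(This is only a lower bound; the true E[α(G)] may be larger.)

E[α(G)] ≥ 371/10 ≈ 37.100000.


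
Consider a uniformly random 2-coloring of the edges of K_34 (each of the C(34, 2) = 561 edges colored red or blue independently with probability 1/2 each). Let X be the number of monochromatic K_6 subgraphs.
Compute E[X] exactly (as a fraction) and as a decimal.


Let X = Σ_S X_S over the C(34, 6) = 1344904 subsets S of size 6, where X_S = 1 if the K_6 on S is monochromatic.
For a fixed S, the K_6 on S has C(6, 2) = 15 edges. P[all 15 edges red] = (1/2)^15, and likewise for blue, so P[monochromatic] = 2·(1/2)^15 = 2^{1 − 15} = 1/16384.
By linearity of expectation: E[X] = C(34, 6) · 2^{1 − 15} = 1344904 · 1/16384 = 168113/2048.
Numerically: E[X] ≈ 82.086.

E[X] = C(34,6)·2^(1−C(6,2)) = 168113/2048 ≈ 82.086.


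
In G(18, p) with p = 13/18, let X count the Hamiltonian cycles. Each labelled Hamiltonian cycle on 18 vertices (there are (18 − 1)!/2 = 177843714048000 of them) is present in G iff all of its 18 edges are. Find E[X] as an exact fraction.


K_18 has (18 − 1)!/2 = 177843714048000 labelled Hamiltonian cycles.
For each such Hamiltonian cycle H, let X_H = 1 if all 18 edges of H are present in G. Then P[X_H = 1] = p^{18} = (13/18)^{18} = 112455406951957393129/39346408075296537575424.
By linearity of expectation: E[X] = Σ_H E[X_H] = 177843714048000 · p^{18} = 177843714048000 · 112455406951957393129/39346408075296537575424 = 1674446952588776589016668875/3294258113514384.
Numerically: E[X] ≈ 5.0829e+11.

E[X] = 177843714048000 · (13/18)^{18} = 1674446952588776589016668875/3294258113514384 ≈ 5.0829e+11.


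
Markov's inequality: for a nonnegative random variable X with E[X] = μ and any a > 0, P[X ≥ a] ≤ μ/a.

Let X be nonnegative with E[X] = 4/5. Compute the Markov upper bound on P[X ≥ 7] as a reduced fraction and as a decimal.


μ = E[X] = 4/5, a = 7.
Markov: P[X ≥ 7] ≤ μ/a = (4/5)/7 = 4/35.
Numerically: ≈ 0.1143.
(Since a = 7 > μ = 0.8000, the bound 4/35 is < 1 and informative.)

P[X ≥ 7] ≤ 4/35 ≈ 0.1143.


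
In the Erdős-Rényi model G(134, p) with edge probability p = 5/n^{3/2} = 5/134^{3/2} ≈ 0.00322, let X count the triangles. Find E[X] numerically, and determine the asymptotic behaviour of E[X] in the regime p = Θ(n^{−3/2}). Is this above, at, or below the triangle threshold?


Number of potential triangles: C(134, 3) = 392084.
Each occurs with probability p³ ≈ (0.00322)³ ≈ 3.34918e-08.
By linearity: E[X] = C(134, 3)·p³ ≈ 392084 · 3.34918e-08 ≈ 0.013.
Since α = 3/2 > 1, p = c/n^{3/2} = o(1/n) is below the triangle threshold p ~ 1/n. Asymptotically E[X] ~ (c³/6)·n^{3(1−α)} = (5³/6)·n^{-1.5} → 0, so by Markov's inequality G has no triangles w.h.p.

E[X] ≈ 0.013; in regime p = Θ(1/n^{3/2}) E[X] tends to 0 (below the triangle threshold p ~ 1/n).


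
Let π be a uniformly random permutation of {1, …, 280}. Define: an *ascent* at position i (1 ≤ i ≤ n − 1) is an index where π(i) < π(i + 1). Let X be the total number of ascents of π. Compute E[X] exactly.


Write X = Σ X_I over i = 1, …, 279, with X_I the indicator of one ascent.
There are 279 indicators.
For each fixed i, the pair (π(i), π(i+1)) is a uniformly random ordered pair of distinct values from {1, …, 280}; by symmetry P[π(i) < π(i+1)] = 1/2.
By linearity: E[X] = 279 · (1/2) = (280 − 1) · (1/2) = 279/2 ≈ 139.500000.

E[X] = 279/2 = 139.500000.


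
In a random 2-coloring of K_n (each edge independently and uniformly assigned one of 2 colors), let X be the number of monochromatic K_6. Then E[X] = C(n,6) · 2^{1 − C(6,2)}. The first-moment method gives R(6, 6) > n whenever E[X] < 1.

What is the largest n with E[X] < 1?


We need C(n, 6) · 2^{1 − 15} < 1, i.e. C(n, 6) < 2^{15 − 1} = 16384.
Check values of n near the boundary:
  n = 13: C(13, 6) = 1716; 1716 < 16384? YES
  n = 14: C(14, 6) = 3003; 3003 < 16384? YES
  n = 15: C(15, 6) = 5005; 5005 < 16384? YES
  n = 16: C(16, 6) = 8008; 8008 < 16384? YES
  n = 17: C(17, 6) = 12376; 12376 < 16384? YES
  n = 18: C(18, 6) = 18564; 18564 < 16384? NO
  n = 19: C(19, 6) = 27132; 27132 < 16384? NO
  n = 20: C(20, 6) = 38760; 38760 < 16384? NO
The largest n with C(n, 6) < 16384 is n = 17 (where E[X] = 1547/2048 ≈ 0.75537). Hence R(6, 6) > 17, i.e. R(6, 6) ≥ 18.

Largest n = 17; hence R(6, 6) > 17.


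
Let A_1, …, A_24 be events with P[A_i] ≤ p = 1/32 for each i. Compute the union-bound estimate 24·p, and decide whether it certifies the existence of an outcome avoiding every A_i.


Union bound: P[∪_{i=1}^{24} A_i] ≤ Σ_i P[A_i] ≤ 24·p = 24·(1/32) = 3/4.
Numerically: 3/4 ≈ 0.7500000.
Is 3/4 < 1? YES.
Since P[∪ A_i] ≤ 3/4 < 1, the complement has P[∩ A_i^c] ≥ 1 − 3/4 = 1/4 > 0, so some outcome avoids every A_i.

24·p = 3/4 ≈ 0.7500000; existence CERTIFIED by the union bound.


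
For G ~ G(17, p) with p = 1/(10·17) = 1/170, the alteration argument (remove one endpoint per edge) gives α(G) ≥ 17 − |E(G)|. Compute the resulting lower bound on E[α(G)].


E[|E(G)|] = C(17, 2)·p = 136 · (1/170) = 4/5.
E[α(G)] ≥ n − E[|E(G)|] = 17 − 4/5 = 81/5.
Numerically: ≈ 16.200.
(This is only a lower bound; the true E[α(G)] may be larger.)

E[α(G)] ≥ 81/5 ≈ 16.200.


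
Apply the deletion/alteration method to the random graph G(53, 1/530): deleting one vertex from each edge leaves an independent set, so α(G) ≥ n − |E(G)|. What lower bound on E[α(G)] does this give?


E[|E(G)|] = C(53, 2)·p = 1378 · (1/530) = 13/5.
E[α(G)] ≥ n − E[|E(G)|] = 53 − 13/5 = 252/5.
Numerically: ≈ 50.400.
(This is only a lower bound; the true E[α(G)] may be larger.)

E[α(G)] ≥ 252/5 ≈ 50.400.


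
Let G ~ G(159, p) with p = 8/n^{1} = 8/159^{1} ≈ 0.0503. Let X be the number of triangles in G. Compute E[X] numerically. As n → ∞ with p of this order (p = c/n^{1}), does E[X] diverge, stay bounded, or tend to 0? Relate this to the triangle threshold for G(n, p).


Number of potential triangles: C(159, 3) = 657359.
Each occurs with probability p³ ≈ (0.0503)³ ≈ 1.27373e-04.
By linearity: E[X] = C(159, 3)·p³ ≈ 657359 · 1.27373e-04 ≈ 83.730.
Here α = 1, so p = 8/n is exactly at the triangle threshold p ~ 1/n. Asymptotically E[X] → c³/6 = 8³/6 = 256/3 ≈ 85.333, a bounded constant. In this regime the triangle count is asymptotically Poisson(c³/6).

E[X] ≈ 83.730; in regime p = Θ(1/n^{1}) E[X] stays bounded (at the triangle threshold p ~ 1/n).


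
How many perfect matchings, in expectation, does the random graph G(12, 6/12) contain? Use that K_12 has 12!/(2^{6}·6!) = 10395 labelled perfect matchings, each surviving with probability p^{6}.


K_12 has 12!/(2^{6}·6!) = 10395 labelled perfect matchings.
For each such perfect matching H, let X_H = 1 if all 6 edges of H are present in G. Then P[X_H = 1] = p^{6} = (1/2)^{6} = 1/64.
By linearity of expectation: E[X] = Σ_H E[X_H] = 10395 · p^{6} = 10395 · 1/64 = 10395/64.
Numerically: E[X] ≈ 162.42.

E[X] = 10395 · (1/2)^{6} = 10395/64 ≈ 162.42.


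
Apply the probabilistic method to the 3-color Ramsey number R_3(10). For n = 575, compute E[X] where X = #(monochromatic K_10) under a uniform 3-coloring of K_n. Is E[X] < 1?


E[X] = C(575, 10) · 3^{1 − 45} = 1006325345561406175305 · 3^{−44} = 1006325345561406175305/984770902183611232881.
As a reduced fraction: E[X] = 111813927284600686145/109418989131512359209 ≈ 1.0219.
Is E[X] < 1? NO.
Since E[X] ≥ 1, the first-moment bound is inconclusive at n = 575; it does NOT by itself certify R_3(10) > 575.

E[X] = 111813927284600686145/109418989131512359209 ≈ 1.0219; E[X] ≥ 1; first-moment method inconclusive here.


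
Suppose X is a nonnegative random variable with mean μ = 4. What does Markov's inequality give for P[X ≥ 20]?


μ = E[X] = 4, a = 20.
Markov: P[X ≥ 20] ≤ μ/a = (4)/20 = 1/5.
Numerically: ≈ 0.20000.
(Since a = 20 > μ = 4.00000, the bound 1/5 is < 1 and informative.)

P[X ≥ 20] ≤ 1/5 ≈ 0.20000.


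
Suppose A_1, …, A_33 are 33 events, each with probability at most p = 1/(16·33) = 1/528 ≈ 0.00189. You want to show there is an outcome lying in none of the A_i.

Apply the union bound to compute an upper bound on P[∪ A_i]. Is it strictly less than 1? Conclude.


Union bound: P[∪_{i=1}^{33} A_i] ≤ Σ_i P[A_i] ≤ 33·p = 33·(1/528) = 1/16.
Numerically: 1/16 ≈ 0.06250.
Is 1/16 < 1? YES.
Since P[∪ A_i] ≤ 1/16 < 1, the complement has P[∩ A_i^c] ≥ 1 − 1/16 = 15/16 > 0, so some outcome avoids every A_i.

33·p = 1/16 ≈ 0.06250; existence CERTIFIED by the union bound.


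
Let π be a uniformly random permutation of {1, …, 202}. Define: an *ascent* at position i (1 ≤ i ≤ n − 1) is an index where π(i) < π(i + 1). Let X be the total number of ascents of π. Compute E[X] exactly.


Write X = Σ X_I over i = 1, …, 201, with X_I the indicator of one ascent.
There are 201 indicators.
For each fixed i, the pair (π(i), π(i+1)) is a uniformly random ordered pair of distinct values from {1, …, 202}; by symmetry P[π(i) < π(i+1)] = 1/2.
By linearity: E[X] = 201 · (1/2) = (202 − 1) · (1/2) = 201/2 ≈ 100.5000.

E[X] = 201/2 = 100.5000.


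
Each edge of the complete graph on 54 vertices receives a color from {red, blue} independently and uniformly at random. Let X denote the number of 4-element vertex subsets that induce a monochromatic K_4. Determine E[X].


Let X = Σ_S X_S over the C(54, 4) = 316251 subsets S of size 4, where X_S = 1 if the K_4 on S is monochromatic.
For a fixed S, the K_4 on S has C(4, 2) = 6 edges. P[all 6 edges red] = (1/2)^6, and likewise for blue, so P[monochromatic] = 2·(1/2)^6 = 2^{1 − 6} = 1/32.
By linearity: E[X] = C(54, 4) · 2^{1 − 6} = 316251 · 1/32 = 316251/32.
Numerically: E[X] ≈ 9882.843750.

E[X] = C(54,4)·2^(1−C(4,2)) = 316251/32 ≈ 9882.843750.


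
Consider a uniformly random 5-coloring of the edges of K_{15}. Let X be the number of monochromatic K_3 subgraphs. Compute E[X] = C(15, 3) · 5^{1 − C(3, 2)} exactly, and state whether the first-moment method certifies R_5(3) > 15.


E[X] = C(15, 3) · 5^{1 − 3} = 455 · 5^{−2} = 455/25.
As a reduced fraction: E[X] = 91/5 ≈ 18.200000.
Is E[X] < 1? NO.
Since E[X] ≥ 1, the first-moment bound is inconclusive at n = 15; it does NOT by itself certify R_5(3) > 15.

E[X] = 91/5 ≈ 18.200000; E[X] ≥ 1; first-moment method inconclusive here.


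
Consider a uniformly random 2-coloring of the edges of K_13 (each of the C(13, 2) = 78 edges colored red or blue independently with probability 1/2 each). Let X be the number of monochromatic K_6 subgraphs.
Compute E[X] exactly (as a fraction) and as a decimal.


Let X = Σ_S X_S over the C(13, 6) = 1716 subsets S of size 6, where X_S = 1 if the K_6 on S is monochromatic.
For a fixed S, the K_6 on S has C(6, 2) = 15 edges. P[all 15 edges red] = (1/2)^15, and likewise for blue, so P[monochromatic] = 2·(1/2)^15 = 2^{1 − 15} = 1/16384.
By linearity of expectation: E[X] = C(13, 6) · 2^{1 − 15} = 1716 · 1/16384 = 429/4096.
Numerically: E[X] ≈ 0.10474.

E[X] = C(13,6)·2^(1−C(6,2)) = 429/4096 ≈ 0.10474.


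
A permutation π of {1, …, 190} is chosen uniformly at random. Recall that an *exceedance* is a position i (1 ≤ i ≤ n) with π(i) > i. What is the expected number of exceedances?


Write X = Σ_{i=1}^{190} X_i, where X_i = 1_{π(i) > i}.
For each fixed i, π(i) is uniform over {1, …, 190} (marginal of a uniform permutation), so P[π(i) > i] = (n − i)/n. Summing: Σ_{i=1}^{190} (n − i)/n = (0 + 1 + … + 189)/190 = 190(190 − 1)/(2·190) = (190 − 1)/2.
Hence E[X] = Σ_{i=1}^{190} (190 − i)/190 = 189/2 ≈ 94.500000.

E[X] = 189/2 = 94.500000.


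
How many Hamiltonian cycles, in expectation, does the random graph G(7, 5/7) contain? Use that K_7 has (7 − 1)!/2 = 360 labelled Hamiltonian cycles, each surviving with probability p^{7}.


K_7 has (7 − 1)!/2 = 360 labelled Hamiltonian cycles.
For each such Hamiltonian cycle H, let X_H = 1 if all 7 edges of H are present in G. Then P[X_H = 1] = p^{7} = (5/7)^{7} = 78125/823543.
Summing the indicators: E[X] = Σ_H E[X_H] = 360 · p^{7} = 360 · 78125/823543 = 28125000/823543.
Numerically: E[X] ≈ 34.15.

E[X] = 360 · (5/7)^{7} = 28125000/823543 ≈ 34.15.


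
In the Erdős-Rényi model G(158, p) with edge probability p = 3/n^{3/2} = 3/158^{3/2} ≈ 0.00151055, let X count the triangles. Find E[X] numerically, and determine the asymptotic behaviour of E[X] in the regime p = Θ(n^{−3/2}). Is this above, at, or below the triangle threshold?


Number of potential triangles: C(158, 3) = 644956.
Each occurs with probability p³ ≈ (0.00151055)³ ≈ 3.44672689e-09.
By linearity: E[X] = C(158, 3)·p³ ≈ 644956 · 3.44672689e-09 ≈ 0.002223.
Since α = 3/2 > 1, p = c/n^{3/2} = o(1/n) is below the triangle threshold p ~ 1/n. Asymptotically E[X] ~ (c³/6)·n^{3(1−α)} = (3³/6)·n^{-1.5} → 0, so by Markov's inequality G has no triangles w.h.p.

E[X] ≈ 0.002223; in regime p = Θ(1/n^{3/2}) E[X] tends to 0 (below the triangle threshold p ~ 1/n).


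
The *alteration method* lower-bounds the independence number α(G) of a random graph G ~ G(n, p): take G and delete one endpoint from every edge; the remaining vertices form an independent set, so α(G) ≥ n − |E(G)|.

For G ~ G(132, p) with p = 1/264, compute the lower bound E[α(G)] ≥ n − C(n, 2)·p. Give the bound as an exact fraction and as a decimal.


E[|E(G)|] = C(132, 2)·p = 8646 · (1/264) = 131/4.
E[α(G)] ≥ n − E[|E(G)|] = 132 − 131/4 = 397/4.
Numerically: ≈ 99.25000.
(This is only a lower bound; the true E[α(G)] may be larger.)

E[α(G)] ≥ 397/4 ≈ 99.25000.


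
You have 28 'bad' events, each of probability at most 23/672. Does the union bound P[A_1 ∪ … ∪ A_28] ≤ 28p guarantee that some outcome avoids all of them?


Union bound: P[∪_{i=1}^{28} A_i] ≤ Σ_i P[A_i] ≤ 28·p = 28·(23/672) = 23/24.
Numerically: 23/24 ≈ 0.958333.
Is 23/24 < 1? YES.
Since P[∪ A_i] ≤ 23/24 < 1, the complement has P[∩ A_i^c] ≥ 1 − 23/24 = 1/24 > 0, so some outcome avoids every A_i.

28·p = 23/24 ≈ 0.958333; existence CERTIFIED by the union bound.


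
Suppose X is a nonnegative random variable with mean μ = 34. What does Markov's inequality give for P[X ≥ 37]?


μ = E[X] = 34, a = 37.
Markov: P[X ≥ 37] ≤ μ/a = (34)/37 = 34/37.
Numerically: ≈ 0.919.
(Since a = 37 > μ = 34.000, the bound 34/37 is < 1 and informative.)

P[X ≥ 37] ≤ 34/37 ≈ 0.919.


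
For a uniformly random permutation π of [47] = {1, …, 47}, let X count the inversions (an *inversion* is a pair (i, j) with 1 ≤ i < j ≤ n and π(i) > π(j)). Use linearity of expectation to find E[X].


Write X = Σ X_I over the C(47, 2) = 1081 pairs i < j, with X_I the indicator of one inversion.
There are 1081 indicators.
For each fixed pair i < j, the values π(i) and π(j) are two distinct elements of {1, …, 47} in uniformly random order; by symmetry P[π(i) > π(j)] = 1/2.
By linearity: E[X] = 1081 · (1/2) = C(47, 2) · (1/2) = 1081/2 = 1081/2 ≈ 540.50000.

E[X] = 1081/2 = 540.50000.


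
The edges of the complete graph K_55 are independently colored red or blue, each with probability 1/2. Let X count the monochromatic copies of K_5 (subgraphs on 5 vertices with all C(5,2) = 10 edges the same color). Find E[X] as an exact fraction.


Let X = Σ_S X_S over the C(55, 5) = 3478761 subsets S of size 5, where X_S = 1 if the K_5 on S is monochromatic.
For a fixed S, the K_5 on S has C(5, 2) = 10 edges. P[all 10 edges red] = (1/2)^10, and likewise for blue, so P[monochromatic] = 2·(1/2)^10 = 2^{1 − 10} = 1/512.
By linearity: E[X] = C(55, 5) · 2^{1 − 10} = 3478761 · 1/512 = 3478761/512.
Numerically: E[X] ≈ 6794.455.

E[X] = C(55,5)·2^(1−C(5,2)) = 3478761/512 ≈ 6794.455.


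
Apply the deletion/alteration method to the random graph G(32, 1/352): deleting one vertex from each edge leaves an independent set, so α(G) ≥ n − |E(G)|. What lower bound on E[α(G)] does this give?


E[|E(G)|] = C(32, 2)·p = 496 · (1/352) = 31/22.
E[α(G)] ≥ n − E[|E(G)|] = 32 − 31/22 = 673/22.
Numerically: ≈ 30.59091.
(This is only a lower bound; the true E[α(G)] may be larger.)

E[α(G)] ≥ 673/22 ≈ 30.59091.


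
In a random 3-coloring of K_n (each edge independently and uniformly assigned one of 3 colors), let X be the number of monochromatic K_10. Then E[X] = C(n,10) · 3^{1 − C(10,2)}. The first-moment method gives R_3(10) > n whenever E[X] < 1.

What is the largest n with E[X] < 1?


We need C(n, 10) · 3^{1 − 45} < 1, i.e. C(n, 10) < 3^{45 − 1} = 984770902183611232881.
Check values of n near the boundary:
  n = 569: C(569, 10) = 905357721286137524328; 905357721286137524328 < 984770902183611232881? YES
  n = 570: C(570, 10) = 921524823451961408691; 921524823451961408691 < 984770902183611232881? YES
  n = 571: C(571, 10) = 937951290893172842001; 937951290893172842001 < 984770902183611232881? YES
  n = 572: C(572, 10) = 954640815642161682606; 954640815642161682606 < 984770902183611232881? YES
  n = 573: C(573, 10) = 971597135635805762226; 971597135635805762226 < 984770902183611232881? YES
  n = 574: C(574, 10) = 988824035203816502691; 988824035203816502691 < 984770902183611232881? NO
  n = 575: C(575, 10) = 1006325345561406175305; 1006325345561406175305 < 984770902183611232881? NO
The largest n with C(n, 10) < 984770902183611232881 is n = 573 (where E[X] = 35985079097622435638/36472996377170786403 ≈ 0.9866). Hence R_3(10) > 573, i.e. R_3(10) ≥ 574.

Largest n = 573; hence R_3(10) > 573.
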